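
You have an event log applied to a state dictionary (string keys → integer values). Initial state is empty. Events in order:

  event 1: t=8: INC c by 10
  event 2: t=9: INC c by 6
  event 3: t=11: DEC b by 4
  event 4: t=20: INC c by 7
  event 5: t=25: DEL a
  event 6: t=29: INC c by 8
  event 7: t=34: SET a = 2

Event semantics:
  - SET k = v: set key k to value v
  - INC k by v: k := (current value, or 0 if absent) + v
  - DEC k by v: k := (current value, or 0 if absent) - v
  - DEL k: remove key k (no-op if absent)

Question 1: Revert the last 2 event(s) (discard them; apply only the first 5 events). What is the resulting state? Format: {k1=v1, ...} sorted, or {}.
Keep first 5 events (discard last 2):
  after event 1 (t=8: INC c by 10): {c=10}
  after event 2 (t=9: INC c by 6): {c=16}
  after event 3 (t=11: DEC b by 4): {b=-4, c=16}
  after event 4 (t=20: INC c by 7): {b=-4, c=23}
  after event 5 (t=25: DEL a): {b=-4, c=23}

Answer: {b=-4, c=23}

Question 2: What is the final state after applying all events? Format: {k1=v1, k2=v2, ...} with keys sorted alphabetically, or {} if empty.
Answer: {a=2, b=-4, c=31}

Derivation:
  after event 1 (t=8: INC c by 10): {c=10}
  after event 2 (t=9: INC c by 6): {c=16}
  after event 3 (t=11: DEC b by 4): {b=-4, c=16}
  after event 4 (t=20: INC c by 7): {b=-4, c=23}
  after event 5 (t=25: DEL a): {b=-4, c=23}
  after event 6 (t=29: INC c by 8): {b=-4, c=31}
  after event 7 (t=34: SET a = 2): {a=2, b=-4, c=31}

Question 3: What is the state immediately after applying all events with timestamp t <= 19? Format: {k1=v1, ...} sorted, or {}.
Apply events with t <= 19 (3 events):
  after event 1 (t=8: INC c by 10): {c=10}
  after event 2 (t=9: INC c by 6): {c=16}
  after event 3 (t=11: DEC b by 4): {b=-4, c=16}

Answer: {b=-4, c=16}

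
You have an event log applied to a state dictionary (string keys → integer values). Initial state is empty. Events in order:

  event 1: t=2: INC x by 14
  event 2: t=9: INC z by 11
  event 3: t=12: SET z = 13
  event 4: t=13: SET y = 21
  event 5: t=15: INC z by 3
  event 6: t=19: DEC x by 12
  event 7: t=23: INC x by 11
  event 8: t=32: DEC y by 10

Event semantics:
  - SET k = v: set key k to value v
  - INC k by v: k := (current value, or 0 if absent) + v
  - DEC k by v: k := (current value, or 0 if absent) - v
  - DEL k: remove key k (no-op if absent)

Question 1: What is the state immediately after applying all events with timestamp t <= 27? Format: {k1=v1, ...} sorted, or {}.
Answer: {x=13, y=21, z=16}

Derivation:
Apply events with t <= 27 (7 events):
  after event 1 (t=2: INC x by 14): {x=14}
  after event 2 (t=9: INC z by 11): {x=14, z=11}
  after event 3 (t=12: SET z = 13): {x=14, z=13}
  after event 4 (t=13: SET y = 21): {x=14, y=21, z=13}
  after event 5 (t=15: INC z by 3): {x=14, y=21, z=16}
  after event 6 (t=19: DEC x by 12): {x=2, y=21, z=16}
  after event 7 (t=23: INC x by 11): {x=13, y=21, z=16}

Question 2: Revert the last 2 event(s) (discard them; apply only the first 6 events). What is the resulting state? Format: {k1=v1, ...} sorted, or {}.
Keep first 6 events (discard last 2):
  after event 1 (t=2: INC x by 14): {x=14}
  after event 2 (t=9: INC z by 11): {x=14, z=11}
  after event 3 (t=12: SET z = 13): {x=14, z=13}
  after event 4 (t=13: SET y = 21): {x=14, y=21, z=13}
  after event 5 (t=15: INC z by 3): {x=14, y=21, z=16}
  after event 6 (t=19: DEC x by 12): {x=2, y=21, z=16}

Answer: {x=2, y=21, z=16}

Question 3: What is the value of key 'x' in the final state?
Answer: 13

Derivation:
Track key 'x' through all 8 events:
  event 1 (t=2: INC x by 14): x (absent) -> 14
  event 2 (t=9: INC z by 11): x unchanged
  event 3 (t=12: SET z = 13): x unchanged
  event 4 (t=13: SET y = 21): x unchanged
  event 5 (t=15: INC z by 3): x unchanged
  event 6 (t=19: DEC x by 12): x 14 -> 2
  event 7 (t=23: INC x by 11): x 2 -> 13
  event 8 (t=32: DEC y by 10): x unchanged
Final: x = 13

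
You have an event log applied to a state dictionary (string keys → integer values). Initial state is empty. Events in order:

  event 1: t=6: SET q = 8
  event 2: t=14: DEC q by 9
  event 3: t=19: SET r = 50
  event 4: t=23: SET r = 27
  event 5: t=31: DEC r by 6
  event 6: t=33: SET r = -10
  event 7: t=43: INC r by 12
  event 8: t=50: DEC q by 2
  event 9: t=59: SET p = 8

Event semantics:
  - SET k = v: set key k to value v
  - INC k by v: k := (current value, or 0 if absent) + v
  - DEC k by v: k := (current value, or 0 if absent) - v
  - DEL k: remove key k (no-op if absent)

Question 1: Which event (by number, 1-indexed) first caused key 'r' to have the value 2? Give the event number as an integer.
Answer: 7

Derivation:
Looking for first event where r becomes 2:
  event 3: r = 50
  event 4: r = 27
  event 5: r = 21
  event 6: r = -10
  event 7: r -10 -> 2  <-- first match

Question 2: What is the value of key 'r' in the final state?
Track key 'r' through all 9 events:
  event 1 (t=6: SET q = 8): r unchanged
  event 2 (t=14: DEC q by 9): r unchanged
  event 3 (t=19: SET r = 50): r (absent) -> 50
  event 4 (t=23: SET r = 27): r 50 -> 27
  event 5 (t=31: DEC r by 6): r 27 -> 21
  event 6 (t=33: SET r = -10): r 21 -> -10
  event 7 (t=43: INC r by 12): r -10 -> 2
  event 8 (t=50: DEC q by 2): r unchanged
  event 9 (t=59: SET p = 8): r unchanged
Final: r = 2

Answer: 2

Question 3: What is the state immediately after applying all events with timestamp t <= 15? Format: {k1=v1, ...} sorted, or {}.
Apply events with t <= 15 (2 events):
  after event 1 (t=6: SET q = 8): {q=8}
  after event 2 (t=14: DEC q by 9): {q=-1}

Answer: {q=-1}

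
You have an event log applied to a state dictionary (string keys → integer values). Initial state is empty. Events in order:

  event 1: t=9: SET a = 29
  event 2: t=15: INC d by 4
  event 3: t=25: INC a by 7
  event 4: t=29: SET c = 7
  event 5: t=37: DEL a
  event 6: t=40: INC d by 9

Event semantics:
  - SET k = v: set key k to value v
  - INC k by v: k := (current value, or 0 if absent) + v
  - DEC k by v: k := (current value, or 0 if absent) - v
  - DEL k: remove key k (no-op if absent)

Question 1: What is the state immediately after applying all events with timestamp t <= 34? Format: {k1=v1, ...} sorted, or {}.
Apply events with t <= 34 (4 events):
  after event 1 (t=9: SET a = 29): {a=29}
  after event 2 (t=15: INC d by 4): {a=29, d=4}
  after event 3 (t=25: INC a by 7): {a=36, d=4}
  after event 4 (t=29: SET c = 7): {a=36, c=7, d=4}

Answer: {a=36, c=7, d=4}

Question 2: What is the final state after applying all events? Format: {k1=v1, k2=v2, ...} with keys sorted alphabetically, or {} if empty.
Answer: {c=7, d=13}

Derivation:
  after event 1 (t=9: SET a = 29): {a=29}
  after event 2 (t=15: INC d by 4): {a=29, d=4}
  after event 3 (t=25: INC a by 7): {a=36, d=4}
  after event 4 (t=29: SET c = 7): {a=36, c=7, d=4}
  after event 5 (t=37: DEL a): {c=7, d=4}
  after event 6 (t=40: INC d by 9): {c=7, d=13}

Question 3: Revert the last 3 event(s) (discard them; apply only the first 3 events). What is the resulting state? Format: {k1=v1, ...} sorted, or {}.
Answer: {a=36, d=4}

Derivation:
Keep first 3 events (discard last 3):
  after event 1 (t=9: SET a = 29): {a=29}
  after event 2 (t=15: INC d by 4): {a=29, d=4}
  after event 3 (t=25: INC a by 7): {a=36, d=4}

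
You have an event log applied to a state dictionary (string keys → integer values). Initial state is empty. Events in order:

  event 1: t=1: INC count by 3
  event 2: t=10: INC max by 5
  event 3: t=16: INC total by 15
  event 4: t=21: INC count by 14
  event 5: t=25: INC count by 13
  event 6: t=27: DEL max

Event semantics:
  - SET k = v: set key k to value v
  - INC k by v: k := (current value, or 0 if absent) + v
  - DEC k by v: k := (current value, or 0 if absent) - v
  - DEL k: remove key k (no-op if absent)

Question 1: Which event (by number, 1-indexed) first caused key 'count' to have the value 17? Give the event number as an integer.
Looking for first event where count becomes 17:
  event 1: count = 3
  event 2: count = 3
  event 3: count = 3
  event 4: count 3 -> 17  <-- first match

Answer: 4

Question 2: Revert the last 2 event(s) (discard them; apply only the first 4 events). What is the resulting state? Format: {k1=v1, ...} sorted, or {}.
Keep first 4 events (discard last 2):
  after event 1 (t=1: INC count by 3): {count=3}
  after event 2 (t=10: INC max by 5): {count=3, max=5}
  after event 3 (t=16: INC total by 15): {count=3, max=5, total=15}
  after event 4 (t=21: INC count by 14): {count=17, max=5, total=15}

Answer: {count=17, max=5, total=15}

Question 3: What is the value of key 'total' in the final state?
Track key 'total' through all 6 events:
  event 1 (t=1: INC count by 3): total unchanged
  event 2 (t=10: INC max by 5): total unchanged
  event 3 (t=16: INC total by 15): total (absent) -> 15
  event 4 (t=21: INC count by 14): total unchanged
  event 5 (t=25: INC count by 13): total unchanged
  event 6 (t=27: DEL max): total unchanged
Final: total = 15

Answer: 15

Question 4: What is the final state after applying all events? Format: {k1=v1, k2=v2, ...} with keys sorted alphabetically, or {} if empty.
Answer: {count=30, total=15}

Derivation:
  after event 1 (t=1: INC count by 3): {count=3}
  after event 2 (t=10: INC max by 5): {count=3, max=5}
  after event 3 (t=16: INC total by 15): {count=3, max=5, total=15}
  after event 4 (t=21: INC count by 14): {count=17, max=5, total=15}
  after event 5 (t=25: INC count by 13): {count=30, max=5, total=15}
  after event 6 (t=27: DEL max): {count=30, total=15}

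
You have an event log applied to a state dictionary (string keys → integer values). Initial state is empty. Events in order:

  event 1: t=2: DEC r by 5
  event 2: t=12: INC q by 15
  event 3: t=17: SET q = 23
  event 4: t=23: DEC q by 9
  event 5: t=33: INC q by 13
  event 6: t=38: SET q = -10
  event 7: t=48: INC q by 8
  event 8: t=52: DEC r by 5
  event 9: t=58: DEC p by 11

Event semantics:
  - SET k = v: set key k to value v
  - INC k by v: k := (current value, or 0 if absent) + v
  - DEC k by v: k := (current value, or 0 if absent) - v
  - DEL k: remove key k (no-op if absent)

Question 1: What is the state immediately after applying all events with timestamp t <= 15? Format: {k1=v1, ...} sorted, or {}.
Apply events with t <= 15 (2 events):
  after event 1 (t=2: DEC r by 5): {r=-5}
  after event 2 (t=12: INC q by 15): {q=15, r=-5}

Answer: {q=15, r=-5}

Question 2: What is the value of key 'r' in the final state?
Track key 'r' through all 9 events:
  event 1 (t=2: DEC r by 5): r (absent) -> -5
  event 2 (t=12: INC q by 15): r unchanged
  event 3 (t=17: SET q = 23): r unchanged
  event 4 (t=23: DEC q by 9): r unchanged
  event 5 (t=33: INC q by 13): r unchanged
  event 6 (t=38: SET q = -10): r unchanged
  event 7 (t=48: INC q by 8): r unchanged
  event 8 (t=52: DEC r by 5): r -5 -> -10
  event 9 (t=58: DEC p by 11): r unchanged
Final: r = -10

Answer: -10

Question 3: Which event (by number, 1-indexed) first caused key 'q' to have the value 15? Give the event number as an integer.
Looking for first event where q becomes 15:
  event 2: q (absent) -> 15  <-- first match

Answer: 2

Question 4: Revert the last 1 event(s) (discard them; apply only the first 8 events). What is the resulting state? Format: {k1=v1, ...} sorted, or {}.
Answer: {q=-2, r=-10}

Derivation:
Keep first 8 events (discard last 1):
  after event 1 (t=2: DEC r by 5): {r=-5}
  after event 2 (t=12: INC q by 15): {q=15, r=-5}
  after event 3 (t=17: SET q = 23): {q=23, r=-5}
  after event 4 (t=23: DEC q by 9): {q=14, r=-5}
  after event 5 (t=33: INC q by 13): {q=27, r=-5}
  after event 6 (t=38: SET q = -10): {q=-10, r=-5}
  after event 7 (t=48: INC q by 8): {q=-2, r=-5}
  after event 8 (t=52: DEC r by 5): {q=-2, r=-10}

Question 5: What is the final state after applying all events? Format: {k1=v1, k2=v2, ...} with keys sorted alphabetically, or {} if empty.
Answer: {p=-11, q=-2, r=-10}

Derivation:
  after event 1 (t=2: DEC r by 5): {r=-5}
  after event 2 (t=12: INC q by 15): {q=15, r=-5}
  after event 3 (t=17: SET q = 23): {q=23, r=-5}
  after event 4 (t=23: DEC q by 9): {q=14, r=-5}
  after event 5 (t=33: INC q by 13): {q=27, r=-5}
  after event 6 (t=38: SET q = -10): {q=-10, r=-5}
  after event 7 (t=48: INC q by 8): {q=-2, r=-5}
  after event 8 (t=52: DEC r by 5): {q=-2, r=-10}
  after event 9 (t=58: DEC p by 11): {p=-11, q=-2, r=-10}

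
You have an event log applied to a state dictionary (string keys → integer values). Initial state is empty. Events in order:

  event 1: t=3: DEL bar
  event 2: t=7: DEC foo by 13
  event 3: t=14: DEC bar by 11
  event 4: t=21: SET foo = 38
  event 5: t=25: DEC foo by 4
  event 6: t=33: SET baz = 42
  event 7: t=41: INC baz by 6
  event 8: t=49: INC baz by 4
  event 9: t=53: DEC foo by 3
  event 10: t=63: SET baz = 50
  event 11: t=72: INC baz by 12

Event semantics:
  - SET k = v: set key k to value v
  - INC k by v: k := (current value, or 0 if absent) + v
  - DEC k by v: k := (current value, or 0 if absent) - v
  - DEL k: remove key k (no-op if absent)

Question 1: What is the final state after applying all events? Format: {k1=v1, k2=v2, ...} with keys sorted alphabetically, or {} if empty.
Answer: {bar=-11, baz=62, foo=31}

Derivation:
  after event 1 (t=3: DEL bar): {}
  after event 2 (t=7: DEC foo by 13): {foo=-13}
  after event 3 (t=14: DEC bar by 11): {bar=-11, foo=-13}
  after event 4 (t=21: SET foo = 38): {bar=-11, foo=38}
  after event 5 (t=25: DEC foo by 4): {bar=-11, foo=34}
  after event 6 (t=33: SET baz = 42): {bar=-11, baz=42, foo=34}
  after event 7 (t=41: INC baz by 6): {bar=-11, baz=48, foo=34}
  after event 8 (t=49: INC baz by 4): {bar=-11, baz=52, foo=34}
  after event 9 (t=53: DEC foo by 3): {bar=-11, baz=52, foo=31}
  after event 10 (t=63: SET baz = 50): {bar=-11, baz=50, foo=31}
  after event 11 (t=72: INC baz by 12): {bar=-11, baz=62, foo=31}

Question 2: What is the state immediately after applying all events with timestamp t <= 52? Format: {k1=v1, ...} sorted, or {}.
Answer: {bar=-11, baz=52, foo=34}

Derivation:
Apply events with t <= 52 (8 events):
  after event 1 (t=3: DEL bar): {}
  after event 2 (t=7: DEC foo by 13): {foo=-13}
  after event 3 (t=14: DEC bar by 11): {bar=-11, foo=-13}
  after event 4 (t=21: SET foo = 38): {bar=-11, foo=38}
  after event 5 (t=25: DEC foo by 4): {bar=-11, foo=34}
  after event 6 (t=33: SET baz = 42): {bar=-11, baz=42, foo=34}
  after event 7 (t=41: INC baz by 6): {bar=-11, baz=48, foo=34}
  after event 8 (t=49: INC baz by 4): {bar=-11, baz=52, foo=34}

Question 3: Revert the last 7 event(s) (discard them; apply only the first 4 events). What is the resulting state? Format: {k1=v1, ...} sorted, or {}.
Answer: {bar=-11, foo=38}

Derivation:
Keep first 4 events (discard last 7):
  after event 1 (t=3: DEL bar): {}
  after event 2 (t=7: DEC foo by 13): {foo=-13}
  after event 3 (t=14: DEC bar by 11): {bar=-11, foo=-13}
  after event 4 (t=21: SET foo = 38): {bar=-11, foo=38}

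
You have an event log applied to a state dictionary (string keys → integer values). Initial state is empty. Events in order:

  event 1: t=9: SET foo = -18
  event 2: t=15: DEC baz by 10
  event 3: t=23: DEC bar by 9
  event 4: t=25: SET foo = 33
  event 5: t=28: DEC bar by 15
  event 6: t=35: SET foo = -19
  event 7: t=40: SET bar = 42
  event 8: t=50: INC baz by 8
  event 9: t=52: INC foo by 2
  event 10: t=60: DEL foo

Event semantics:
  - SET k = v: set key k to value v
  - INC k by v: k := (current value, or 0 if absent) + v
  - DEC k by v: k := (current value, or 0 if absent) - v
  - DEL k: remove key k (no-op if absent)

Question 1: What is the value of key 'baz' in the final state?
Answer: -2

Derivation:
Track key 'baz' through all 10 events:
  event 1 (t=9: SET foo = -18): baz unchanged
  event 2 (t=15: DEC baz by 10): baz (absent) -> -10
  event 3 (t=23: DEC bar by 9): baz unchanged
  event 4 (t=25: SET foo = 33): baz unchanged
  event 5 (t=28: DEC bar by 15): baz unchanged
  event 6 (t=35: SET foo = -19): baz unchanged
  event 7 (t=40: SET bar = 42): baz unchanged
  event 8 (t=50: INC baz by 8): baz -10 -> -2
  event 9 (t=52: INC foo by 2): baz unchanged
  event 10 (t=60: DEL foo): baz unchanged
Final: baz = -2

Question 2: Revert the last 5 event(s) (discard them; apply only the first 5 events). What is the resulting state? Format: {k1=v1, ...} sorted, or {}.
Answer: {bar=-24, baz=-10, foo=33}

Derivation:
Keep first 5 events (discard last 5):
  after event 1 (t=9: SET foo = -18): {foo=-18}
  after event 2 (t=15: DEC baz by 10): {baz=-10, foo=-18}
  after event 3 (t=23: DEC bar by 9): {bar=-9, baz=-10, foo=-18}
  after event 4 (t=25: SET foo = 33): {bar=-9, baz=-10, foo=33}
  after event 5 (t=28: DEC bar by 15): {bar=-24, baz=-10, foo=33}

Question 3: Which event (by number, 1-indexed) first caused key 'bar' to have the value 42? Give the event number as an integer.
Answer: 7

Derivation:
Looking for first event where bar becomes 42:
  event 3: bar = -9
  event 4: bar = -9
  event 5: bar = -24
  event 6: bar = -24
  event 7: bar -24 -> 42  <-- first match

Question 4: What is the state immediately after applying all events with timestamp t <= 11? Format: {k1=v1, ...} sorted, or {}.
Answer: {foo=-18}

Derivation:
Apply events with t <= 11 (1 events):
  after event 1 (t=9: SET foo = -18): {foo=-18}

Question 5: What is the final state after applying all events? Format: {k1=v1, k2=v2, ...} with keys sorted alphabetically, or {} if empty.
Answer: {bar=42, baz=-2}

Derivation:
  after event 1 (t=9: SET foo = -18): {foo=-18}
  after event 2 (t=15: DEC baz by 10): {baz=-10, foo=-18}
  after event 3 (t=23: DEC bar by 9): {bar=-9, baz=-10, foo=-18}
  after event 4 (t=25: SET foo = 33): {bar=-9, baz=-10, foo=33}
  after event 5 (t=28: DEC bar by 15): {bar=-24, baz=-10, foo=33}
  after event 6 (t=35: SET foo = -19): {bar=-24, baz=-10, foo=-19}
  after event 7 (t=40: SET bar = 42): {bar=42, baz=-10, foo=-19}
  after event 8 (t=50: INC baz by 8): {bar=42, baz=-2, foo=-19}
  after event 9 (t=52: INC foo by 2): {bar=42, baz=-2, foo=-17}
  after event 10 (t=60: DEL foo): {bar=42, baz=-2}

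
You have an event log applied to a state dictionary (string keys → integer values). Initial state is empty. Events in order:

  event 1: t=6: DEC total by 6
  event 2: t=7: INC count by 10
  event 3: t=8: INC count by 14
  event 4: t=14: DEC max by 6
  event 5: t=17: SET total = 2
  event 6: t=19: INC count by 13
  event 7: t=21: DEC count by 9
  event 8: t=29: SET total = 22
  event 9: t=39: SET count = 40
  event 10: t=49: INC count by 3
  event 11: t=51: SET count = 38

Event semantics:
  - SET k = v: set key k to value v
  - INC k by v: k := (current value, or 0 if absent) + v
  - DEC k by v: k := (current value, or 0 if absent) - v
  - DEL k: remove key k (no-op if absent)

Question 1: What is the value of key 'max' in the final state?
Track key 'max' through all 11 events:
  event 1 (t=6: DEC total by 6): max unchanged
  event 2 (t=7: INC count by 10): max unchanged
  event 3 (t=8: INC count by 14): max unchanged
  event 4 (t=14: DEC max by 6): max (absent) -> -6
  event 5 (t=17: SET total = 2): max unchanged
  event 6 (t=19: INC count by 13): max unchanged
  event 7 (t=21: DEC count by 9): max unchanged
  event 8 (t=29: SET total = 22): max unchanged
  event 9 (t=39: SET count = 40): max unchanged
  event 10 (t=49: INC count by 3): max unchanged
  event 11 (t=51: SET count = 38): max unchanged
Final: max = -6

Answer: -6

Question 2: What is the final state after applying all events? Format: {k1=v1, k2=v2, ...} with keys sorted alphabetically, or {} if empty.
Answer: {count=38, max=-6, total=22}

Derivation:
  after event 1 (t=6: DEC total by 6): {total=-6}
  after event 2 (t=7: INC count by 10): {count=10, total=-6}
  after event 3 (t=8: INC count by 14): {count=24, total=-6}
  after event 4 (t=14: DEC max by 6): {count=24, max=-6, total=-6}
  after event 5 (t=17: SET total = 2): {count=24, max=-6, total=2}
  after event 6 (t=19: INC count by 13): {count=37, max=-6, total=2}
  after event 7 (t=21: DEC count by 9): {count=28, max=-6, total=2}
  after event 8 (t=29: SET total = 22): {count=28, max=-6, total=22}
  after event 9 (t=39: SET count = 40): {count=40, max=-6, total=22}
  after event 10 (t=49: INC count by 3): {count=43, max=-6, total=22}
  after event 11 (t=51: SET count = 38): {count=38, max=-6, total=22}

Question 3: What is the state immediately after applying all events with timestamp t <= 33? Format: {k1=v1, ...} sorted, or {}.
Answer: {count=28, max=-6, total=22}

Derivation:
Apply events with t <= 33 (8 events):
  after event 1 (t=6: DEC total by 6): {total=-6}
  after event 2 (t=7: INC count by 10): {count=10, total=-6}
  after event 3 (t=8: INC count by 14): {count=24, total=-6}
  after event 4 (t=14: DEC max by 6): {count=24, max=-6, total=-6}
  after event 5 (t=17: SET total = 2): {count=24, max=-6, total=2}
  after event 6 (t=19: INC count by 13): {count=37, max=-6, total=2}
  after event 7 (t=21: DEC count by 9): {count=28, max=-6, total=2}
  after event 8 (t=29: SET total = 22): {count=28, max=-6, total=22}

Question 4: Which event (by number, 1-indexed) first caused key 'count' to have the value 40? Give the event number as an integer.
Answer: 9

Derivation:
Looking for first event where count becomes 40:
  event 2: count = 10
  event 3: count = 24
  event 4: count = 24
  event 5: count = 24
  event 6: count = 37
  event 7: count = 28
  event 8: count = 28
  event 9: count 28 -> 40  <-- first match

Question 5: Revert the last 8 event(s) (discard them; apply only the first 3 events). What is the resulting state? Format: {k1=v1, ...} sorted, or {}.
Keep first 3 events (discard last 8):
  after event 1 (t=6: DEC total by 6): {total=-6}
  after event 2 (t=7: INC count by 10): {count=10, total=-6}
  after event 3 (t=8: INC count by 14): {count=24, total=-6}

Answer: {count=24, total=-6}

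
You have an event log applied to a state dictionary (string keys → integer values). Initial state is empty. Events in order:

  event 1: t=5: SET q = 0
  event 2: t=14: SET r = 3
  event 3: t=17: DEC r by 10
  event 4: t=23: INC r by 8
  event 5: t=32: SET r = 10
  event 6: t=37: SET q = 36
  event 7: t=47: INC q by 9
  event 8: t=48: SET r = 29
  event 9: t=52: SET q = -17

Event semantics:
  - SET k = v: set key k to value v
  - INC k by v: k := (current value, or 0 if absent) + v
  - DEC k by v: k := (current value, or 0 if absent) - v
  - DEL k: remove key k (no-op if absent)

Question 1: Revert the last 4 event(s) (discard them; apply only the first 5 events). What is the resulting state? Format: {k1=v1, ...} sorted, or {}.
Keep first 5 events (discard last 4):
  after event 1 (t=5: SET q = 0): {q=0}
  after event 2 (t=14: SET r = 3): {q=0, r=3}
  after event 3 (t=17: DEC r by 10): {q=0, r=-7}
  after event 4 (t=23: INC r by 8): {q=0, r=1}
  after event 5 (t=32: SET r = 10): {q=0, r=10}

Answer: {q=0, r=10}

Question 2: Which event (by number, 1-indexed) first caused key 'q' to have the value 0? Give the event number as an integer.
Looking for first event where q becomes 0:
  event 1: q (absent) -> 0  <-- first match

Answer: 1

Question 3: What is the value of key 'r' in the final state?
Track key 'r' through all 9 events:
  event 1 (t=5: SET q = 0): r unchanged
  event 2 (t=14: SET r = 3): r (absent) -> 3
  event 3 (t=17: DEC r by 10): r 3 -> -7
  event 4 (t=23: INC r by 8): r -7 -> 1
  event 5 (t=32: SET r = 10): r 1 -> 10
  event 6 (t=37: SET q = 36): r unchanged
  event 7 (t=47: INC q by 9): r unchanged
  event 8 (t=48: SET r = 29): r 10 -> 29
  event 9 (t=52: SET q = -17): r unchanged
Final: r = 29

Answer: 29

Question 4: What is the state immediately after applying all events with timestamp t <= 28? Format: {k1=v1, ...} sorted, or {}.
Answer: {q=0, r=1}

Derivation:
Apply events with t <= 28 (4 events):
  after event 1 (t=5: SET q = 0): {q=0}
  after event 2 (t=14: SET r = 3): {q=0, r=3}
  after event 3 (t=17: DEC r by 10): {q=0, r=-7}
  after event 4 (t=23: INC r by 8): {q=0, r=1}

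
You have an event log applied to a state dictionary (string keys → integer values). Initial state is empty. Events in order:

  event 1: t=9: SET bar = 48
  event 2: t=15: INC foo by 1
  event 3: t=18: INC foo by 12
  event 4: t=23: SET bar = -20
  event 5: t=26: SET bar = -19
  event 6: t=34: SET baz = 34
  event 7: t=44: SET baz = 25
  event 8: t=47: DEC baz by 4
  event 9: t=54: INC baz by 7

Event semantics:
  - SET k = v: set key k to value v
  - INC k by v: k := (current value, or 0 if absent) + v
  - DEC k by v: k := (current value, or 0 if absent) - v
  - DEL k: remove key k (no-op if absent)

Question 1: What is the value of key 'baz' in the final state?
Track key 'baz' through all 9 events:
  event 1 (t=9: SET bar = 48): baz unchanged
  event 2 (t=15: INC foo by 1): baz unchanged
  event 3 (t=18: INC foo by 12): baz unchanged
  event 4 (t=23: SET bar = -20): baz unchanged
  event 5 (t=26: SET bar = -19): baz unchanged
  event 6 (t=34: SET baz = 34): baz (absent) -> 34
  event 7 (t=44: SET baz = 25): baz 34 -> 25
  event 8 (t=47: DEC baz by 4): baz 25 -> 21
  event 9 (t=54: INC baz by 7): baz 21 -> 28
Final: baz = 28

Answer: 28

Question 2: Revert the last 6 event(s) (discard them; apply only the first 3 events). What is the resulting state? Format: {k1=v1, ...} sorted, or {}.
Answer: {bar=48, foo=13}

Derivation:
Keep first 3 events (discard last 6):
  after event 1 (t=9: SET bar = 48): {bar=48}
  after event 2 (t=15: INC foo by 1): {bar=48, foo=1}
  after event 3 (t=18: INC foo by 12): {bar=48, foo=13}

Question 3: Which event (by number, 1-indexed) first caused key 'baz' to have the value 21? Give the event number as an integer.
Answer: 8

Derivation:
Looking for first event where baz becomes 21:
  event 6: baz = 34
  event 7: baz = 25
  event 8: baz 25 -> 21  <-- first match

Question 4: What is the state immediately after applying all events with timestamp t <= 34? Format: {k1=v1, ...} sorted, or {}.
Answer: {bar=-19, baz=34, foo=13}

Derivation:
Apply events with t <= 34 (6 events):
  after event 1 (t=9: SET bar = 48): {bar=48}
  after event 2 (t=15: INC foo by 1): {bar=48, foo=1}
  after event 3 (t=18: INC foo by 12): {bar=48, foo=13}
  after event 4 (t=23: SET bar = -20): {bar=-20, foo=13}
  after event 5 (t=26: SET bar = -19): {bar=-19, foo=13}
  after event 6 (t=34: SET baz = 34): {bar=-19, baz=34, foo=13}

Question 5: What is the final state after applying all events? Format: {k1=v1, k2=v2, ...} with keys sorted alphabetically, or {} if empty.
  after event 1 (t=9: SET bar = 48): {bar=48}
  after event 2 (t=15: INC foo by 1): {bar=48, foo=1}
  after event 3 (t=18: INC foo by 12): {bar=48, foo=13}
  after event 4 (t=23: SET bar = -20): {bar=-20, foo=13}
  after event 5 (t=26: SET bar = -19): {bar=-19, foo=13}
  after event 6 (t=34: SET baz = 34): {bar=-19, baz=34, foo=13}
  after event 7 (t=44: SET baz = 25): {bar=-19, baz=25, foo=13}
  after event 8 (t=47: DEC baz by 4): {bar=-19, baz=21, foo=13}
  after event 9 (t=54: INC baz by 7): {bar=-19, baz=28, foo=13}

Answer: {bar=-19, baz=28, foo=13}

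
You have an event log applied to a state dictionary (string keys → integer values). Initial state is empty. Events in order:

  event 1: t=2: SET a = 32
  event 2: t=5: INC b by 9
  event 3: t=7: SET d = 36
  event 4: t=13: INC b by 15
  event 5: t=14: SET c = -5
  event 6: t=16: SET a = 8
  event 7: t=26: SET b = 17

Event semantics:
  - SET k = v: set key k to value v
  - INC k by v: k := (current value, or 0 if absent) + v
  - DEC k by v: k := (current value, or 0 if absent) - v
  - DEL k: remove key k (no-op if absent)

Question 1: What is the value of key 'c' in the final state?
Answer: -5

Derivation:
Track key 'c' through all 7 events:
  event 1 (t=2: SET a = 32): c unchanged
  event 2 (t=5: INC b by 9): c unchanged
  event 3 (t=7: SET d = 36): c unchanged
  event 4 (t=13: INC b by 15): c unchanged
  event 5 (t=14: SET c = -5): c (absent) -> -5
  event 6 (t=16: SET a = 8): c unchanged
  event 7 (t=26: SET b = 17): c unchanged
Final: c = -5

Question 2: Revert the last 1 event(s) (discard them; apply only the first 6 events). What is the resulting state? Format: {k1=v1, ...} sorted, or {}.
Answer: {a=8, b=24, c=-5, d=36}

Derivation:
Keep first 6 events (discard last 1):
  after event 1 (t=2: SET a = 32): {a=32}
  after event 2 (t=5: INC b by 9): {a=32, b=9}
  after event 3 (t=7: SET d = 36): {a=32, b=9, d=36}
  after event 4 (t=13: INC b by 15): {a=32, b=24, d=36}
  after event 5 (t=14: SET c = -5): {a=32, b=24, c=-5, d=36}
  after event 6 (t=16: SET a = 8): {a=8, b=24, c=-5, d=36}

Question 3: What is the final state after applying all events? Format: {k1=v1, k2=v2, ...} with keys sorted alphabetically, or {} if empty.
  after event 1 (t=2: SET a = 32): {a=32}
  after event 2 (t=5: INC b by 9): {a=32, b=9}
  after event 3 (t=7: SET d = 36): {a=32, b=9, d=36}
  after event 4 (t=13: INC b by 15): {a=32, b=24, d=36}
  after event 5 (t=14: SET c = -5): {a=32, b=24, c=-5, d=36}
  after event 6 (t=16: SET a = 8): {a=8, b=24, c=-5, d=36}
  after event 7 (t=26: SET b = 17): {a=8, b=17, c=-5, d=36}

Answer: {a=8, b=17, c=-5, d=36}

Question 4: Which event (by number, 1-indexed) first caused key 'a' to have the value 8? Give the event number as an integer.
Looking for first event where a becomes 8:
  event 1: a = 32
  event 2: a = 32
  event 3: a = 32
  event 4: a = 32
  event 5: a = 32
  event 6: a 32 -> 8  <-- first match

Answer: 6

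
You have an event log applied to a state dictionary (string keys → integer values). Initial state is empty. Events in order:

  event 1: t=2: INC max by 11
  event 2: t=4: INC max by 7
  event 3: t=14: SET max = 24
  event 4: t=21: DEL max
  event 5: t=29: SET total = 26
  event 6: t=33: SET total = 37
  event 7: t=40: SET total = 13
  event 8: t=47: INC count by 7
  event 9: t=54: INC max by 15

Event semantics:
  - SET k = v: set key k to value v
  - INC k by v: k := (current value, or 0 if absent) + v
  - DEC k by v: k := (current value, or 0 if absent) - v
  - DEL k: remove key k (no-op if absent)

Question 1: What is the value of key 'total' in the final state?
Answer: 13

Derivation:
Track key 'total' through all 9 events:
  event 1 (t=2: INC max by 11): total unchanged
  event 2 (t=4: INC max by 7): total unchanged
  event 3 (t=14: SET max = 24): total unchanged
  event 4 (t=21: DEL max): total unchanged
  event 5 (t=29: SET total = 26): total (absent) -> 26
  event 6 (t=33: SET total = 37): total 26 -> 37
  event 7 (t=40: SET total = 13): total 37 -> 13
  event 8 (t=47: INC count by 7): total unchanged
  event 9 (t=54: INC max by 15): total unchanged
Final: total = 13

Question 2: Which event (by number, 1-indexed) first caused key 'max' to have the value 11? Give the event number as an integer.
Looking for first event where max becomes 11:
  event 1: max (absent) -> 11  <-- first match

Answer: 1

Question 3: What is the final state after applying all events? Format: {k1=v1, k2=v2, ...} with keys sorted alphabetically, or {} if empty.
Answer: {count=7, max=15, total=13}

Derivation:
  after event 1 (t=2: INC max by 11): {max=11}
  after event 2 (t=4: INC max by 7): {max=18}
  after event 3 (t=14: SET max = 24): {max=24}
  after event 4 (t=21: DEL max): {}
  after event 5 (t=29: SET total = 26): {total=26}
  after event 6 (t=33: SET total = 37): {total=37}
  after event 7 (t=40: SET total = 13): {total=13}
  after event 8 (t=47: INC count by 7): {count=7, total=13}
  after event 9 (t=54: INC max by 15): {count=7, max=15, total=13}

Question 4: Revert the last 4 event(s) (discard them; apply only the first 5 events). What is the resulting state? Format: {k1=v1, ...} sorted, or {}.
Keep first 5 events (discard last 4):
  after event 1 (t=2: INC max by 11): {max=11}
  after event 2 (t=4: INC max by 7): {max=18}
  after event 3 (t=14: SET max = 24): {max=24}
  after event 4 (t=21: DEL max): {}
  after event 5 (t=29: SET total = 26): {total=26}

Answer: {total=26}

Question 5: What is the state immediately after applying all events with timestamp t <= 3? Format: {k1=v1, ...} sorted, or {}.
Answer: {max=11}

Derivation:
Apply events with t <= 3 (1 events):
  after event 1 (t=2: INC max by 11): {max=11}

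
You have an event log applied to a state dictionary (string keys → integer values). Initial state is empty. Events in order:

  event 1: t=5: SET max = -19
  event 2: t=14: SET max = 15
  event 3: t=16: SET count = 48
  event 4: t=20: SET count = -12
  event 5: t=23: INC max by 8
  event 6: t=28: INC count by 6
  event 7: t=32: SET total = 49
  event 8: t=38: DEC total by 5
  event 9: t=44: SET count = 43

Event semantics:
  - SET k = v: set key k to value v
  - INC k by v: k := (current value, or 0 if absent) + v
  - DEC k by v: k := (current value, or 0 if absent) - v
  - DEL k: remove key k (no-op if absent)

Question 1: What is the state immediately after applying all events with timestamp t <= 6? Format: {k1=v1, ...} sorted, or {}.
Apply events with t <= 6 (1 events):
  after event 1 (t=5: SET max = -19): {max=-19}

Answer: {max=-19}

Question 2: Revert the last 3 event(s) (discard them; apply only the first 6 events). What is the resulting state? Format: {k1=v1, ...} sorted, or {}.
Answer: {count=-6, max=23}

Derivation:
Keep first 6 events (discard last 3):
  after event 1 (t=5: SET max = -19): {max=-19}
  after event 2 (t=14: SET max = 15): {max=15}
  after event 3 (t=16: SET count = 48): {count=48, max=15}
  after event 4 (t=20: SET count = -12): {count=-12, max=15}
  after event 5 (t=23: INC max by 8): {count=-12, max=23}
  after event 6 (t=28: INC count by 6): {count=-6, max=23}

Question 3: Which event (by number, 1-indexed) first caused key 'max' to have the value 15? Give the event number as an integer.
Looking for first event where max becomes 15:
  event 1: max = -19
  event 2: max -19 -> 15  <-- first match

Answer: 2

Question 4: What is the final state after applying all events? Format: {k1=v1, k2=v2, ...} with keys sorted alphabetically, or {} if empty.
  after event 1 (t=5: SET max = -19): {max=-19}
  after event 2 (t=14: SET max = 15): {max=15}
  after event 3 (t=16: SET count = 48): {count=48, max=15}
  after event 4 (t=20: SET count = -12): {count=-12, max=15}
  after event 5 (t=23: INC max by 8): {count=-12, max=23}
  after event 6 (t=28: INC count by 6): {count=-6, max=23}
  after event 7 (t=32: SET total = 49): {count=-6, max=23, total=49}
  after event 8 (t=38: DEC total by 5): {count=-6, max=23, total=44}
  after event 9 (t=44: SET count = 43): {count=43, max=23, total=44}

Answer: {count=43, max=23, total=44}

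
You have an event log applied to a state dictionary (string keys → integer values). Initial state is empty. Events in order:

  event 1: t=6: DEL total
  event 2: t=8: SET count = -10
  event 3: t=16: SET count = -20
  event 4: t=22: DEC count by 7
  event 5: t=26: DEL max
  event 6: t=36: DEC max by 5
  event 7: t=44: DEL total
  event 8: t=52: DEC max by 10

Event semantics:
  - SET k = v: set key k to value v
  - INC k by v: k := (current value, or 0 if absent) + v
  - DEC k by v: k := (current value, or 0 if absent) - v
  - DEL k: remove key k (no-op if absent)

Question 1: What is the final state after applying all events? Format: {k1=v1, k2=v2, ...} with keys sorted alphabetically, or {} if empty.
  after event 1 (t=6: DEL total): {}
  after event 2 (t=8: SET count = -10): {count=-10}
  after event 3 (t=16: SET count = -20): {count=-20}
  after event 4 (t=22: DEC count by 7): {count=-27}
  after event 5 (t=26: DEL max): {count=-27}
  after event 6 (t=36: DEC max by 5): {count=-27, max=-5}
  after event 7 (t=44: DEL total): {count=-27, max=-5}
  after event 8 (t=52: DEC max by 10): {count=-27, max=-15}

Answer: {count=-27, max=-15}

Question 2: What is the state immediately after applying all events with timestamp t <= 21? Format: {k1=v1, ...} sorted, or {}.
Answer: {count=-20}

Derivation:
Apply events with t <= 21 (3 events):
  after event 1 (t=6: DEL total): {}
  after event 2 (t=8: SET count = -10): {count=-10}
  after event 3 (t=16: SET count = -20): {count=-20}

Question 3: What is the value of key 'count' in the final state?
Track key 'count' through all 8 events:
  event 1 (t=6: DEL total): count unchanged
  event 2 (t=8: SET count = -10): count (absent) -> -10
  event 3 (t=16: SET count = -20): count -10 -> -20
  event 4 (t=22: DEC count by 7): count -20 -> -27
  event 5 (t=26: DEL max): count unchanged
  event 6 (t=36: DEC max by 5): count unchanged
  event 7 (t=44: DEL total): count unchanged
  event 8 (t=52: DEC max by 10): count unchanged
Final: count = -27

Answer: -27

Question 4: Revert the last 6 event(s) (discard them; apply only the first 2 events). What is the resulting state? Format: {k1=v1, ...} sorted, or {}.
Keep first 2 events (discard last 6):
  after event 1 (t=6: DEL total): {}
  after event 2 (t=8: SET count = -10): {count=-10}

Answer: {count=-10}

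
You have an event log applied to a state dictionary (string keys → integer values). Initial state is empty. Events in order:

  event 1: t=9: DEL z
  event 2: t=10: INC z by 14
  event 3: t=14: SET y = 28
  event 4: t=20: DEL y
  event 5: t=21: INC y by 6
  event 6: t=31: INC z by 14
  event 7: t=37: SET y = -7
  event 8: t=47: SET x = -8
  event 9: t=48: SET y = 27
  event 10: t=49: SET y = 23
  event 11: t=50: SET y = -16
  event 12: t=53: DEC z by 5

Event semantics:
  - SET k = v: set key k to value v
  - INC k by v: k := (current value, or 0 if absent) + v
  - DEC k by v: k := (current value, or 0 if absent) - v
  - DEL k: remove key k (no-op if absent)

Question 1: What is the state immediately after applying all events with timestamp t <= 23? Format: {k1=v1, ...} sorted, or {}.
Answer: {y=6, z=14}

Derivation:
Apply events with t <= 23 (5 events):
  after event 1 (t=9: DEL z): {}
  after event 2 (t=10: INC z by 14): {z=14}
  after event 3 (t=14: SET y = 28): {y=28, z=14}
  after event 4 (t=20: DEL y): {z=14}
  after event 5 (t=21: INC y by 6): {y=6, z=14}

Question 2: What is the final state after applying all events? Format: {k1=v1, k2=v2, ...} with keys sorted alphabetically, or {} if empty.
Answer: {x=-8, y=-16, z=23}

Derivation:
  after event 1 (t=9: DEL z): {}
  after event 2 (t=10: INC z by 14): {z=14}
  after event 3 (t=14: SET y = 28): {y=28, z=14}
  after event 4 (t=20: DEL y): {z=14}
  after event 5 (t=21: INC y by 6): {y=6, z=14}
  after event 6 (t=31: INC z by 14): {y=6, z=28}
  after event 7 (t=37: SET y = -7): {y=-7, z=28}
  after event 8 (t=47: SET x = -8): {x=-8, y=-7, z=28}
  after event 9 (t=48: SET y = 27): {x=-8, y=27, z=28}
  after event 10 (t=49: SET y = 23): {x=-8, y=23, z=28}
  after event 11 (t=50: SET y = -16): {x=-8, y=-16, z=28}
  after event 12 (t=53: DEC z by 5): {x=-8, y=-16, z=23}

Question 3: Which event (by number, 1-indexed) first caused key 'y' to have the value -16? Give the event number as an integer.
Answer: 11

Derivation:
Looking for first event where y becomes -16:
  event 3: y = 28
  event 4: y = (absent)
  event 5: y = 6
  event 6: y = 6
  event 7: y = -7
  event 8: y = -7
  event 9: y = 27
  event 10: y = 23
  event 11: y 23 -> -16  <-- first match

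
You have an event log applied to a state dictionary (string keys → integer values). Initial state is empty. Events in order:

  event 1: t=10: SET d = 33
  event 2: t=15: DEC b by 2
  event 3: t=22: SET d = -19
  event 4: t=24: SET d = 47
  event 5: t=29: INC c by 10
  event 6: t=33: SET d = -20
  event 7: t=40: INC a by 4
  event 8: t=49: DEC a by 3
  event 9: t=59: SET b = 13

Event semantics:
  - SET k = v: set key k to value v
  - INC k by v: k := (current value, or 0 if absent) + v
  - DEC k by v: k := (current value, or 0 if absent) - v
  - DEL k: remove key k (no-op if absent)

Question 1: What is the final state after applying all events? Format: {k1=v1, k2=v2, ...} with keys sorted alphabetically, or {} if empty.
  after event 1 (t=10: SET d = 33): {d=33}
  after event 2 (t=15: DEC b by 2): {b=-2, d=33}
  after event 3 (t=22: SET d = -19): {b=-2, d=-19}
  after event 4 (t=24: SET d = 47): {b=-2, d=47}
  after event 5 (t=29: INC c by 10): {b=-2, c=10, d=47}
  after event 6 (t=33: SET d = -20): {b=-2, c=10, d=-20}
  after event 7 (t=40: INC a by 4): {a=4, b=-2, c=10, d=-20}
  after event 8 (t=49: DEC a by 3): {a=1, b=-2, c=10, d=-20}
  after event 9 (t=59: SET b = 13): {a=1, b=13, c=10, d=-20}

Answer: {a=1, b=13, c=10, d=-20}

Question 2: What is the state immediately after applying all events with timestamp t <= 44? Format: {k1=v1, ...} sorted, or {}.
Apply events with t <= 44 (7 events):
  after event 1 (t=10: SET d = 33): {d=33}
  after event 2 (t=15: DEC b by 2): {b=-2, d=33}
  after event 3 (t=22: SET d = -19): {b=-2, d=-19}
  after event 4 (t=24: SET d = 47): {b=-2, d=47}
  after event 5 (t=29: INC c by 10): {b=-2, c=10, d=47}
  after event 6 (t=33: SET d = -20): {b=-2, c=10, d=-20}
  after event 7 (t=40: INC a by 4): {a=4, b=-2, c=10, d=-20}

Answer: {a=4, b=-2, c=10, d=-20}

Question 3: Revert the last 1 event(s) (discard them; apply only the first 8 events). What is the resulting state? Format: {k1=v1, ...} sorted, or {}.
Keep first 8 events (discard last 1):
  after event 1 (t=10: SET d = 33): {d=33}
  after event 2 (t=15: DEC b by 2): {b=-2, d=33}
  after event 3 (t=22: SET d = -19): {b=-2, d=-19}
  after event 4 (t=24: SET d = 47): {b=-2, d=47}
  after event 5 (t=29: INC c by 10): {b=-2, c=10, d=47}
  after event 6 (t=33: SET d = -20): {b=-2, c=10, d=-20}
  after event 7 (t=40: INC a by 4): {a=4, b=-2, c=10, d=-20}
  after event 8 (t=49: DEC a by 3): {a=1, b=-2, c=10, d=-20}

Answer: {a=1, b=-2, c=10, d=-20}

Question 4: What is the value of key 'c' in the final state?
Answer: 10

Derivation:
Track key 'c' through all 9 events:
  event 1 (t=10: SET d = 33): c unchanged
  event 2 (t=15: DEC b by 2): c unchanged
  event 3 (t=22: SET d = -19): c unchanged
  event 4 (t=24: SET d = 47): c unchanged
  event 5 (t=29: INC c by 10): c (absent) -> 10
  event 6 (t=33: SET d = -20): c unchanged
  event 7 (t=40: INC a by 4): c unchanged
  event 8 (t=49: DEC a by 3): c unchanged
  event 9 (t=59: SET b = 13): c unchanged
Final: c = 10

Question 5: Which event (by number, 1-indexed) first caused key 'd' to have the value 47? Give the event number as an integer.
Looking for first event where d becomes 47:
  event 1: d = 33
  event 2: d = 33
  event 3: d = -19
  event 4: d -19 -> 47  <-- first match

Answer: 4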